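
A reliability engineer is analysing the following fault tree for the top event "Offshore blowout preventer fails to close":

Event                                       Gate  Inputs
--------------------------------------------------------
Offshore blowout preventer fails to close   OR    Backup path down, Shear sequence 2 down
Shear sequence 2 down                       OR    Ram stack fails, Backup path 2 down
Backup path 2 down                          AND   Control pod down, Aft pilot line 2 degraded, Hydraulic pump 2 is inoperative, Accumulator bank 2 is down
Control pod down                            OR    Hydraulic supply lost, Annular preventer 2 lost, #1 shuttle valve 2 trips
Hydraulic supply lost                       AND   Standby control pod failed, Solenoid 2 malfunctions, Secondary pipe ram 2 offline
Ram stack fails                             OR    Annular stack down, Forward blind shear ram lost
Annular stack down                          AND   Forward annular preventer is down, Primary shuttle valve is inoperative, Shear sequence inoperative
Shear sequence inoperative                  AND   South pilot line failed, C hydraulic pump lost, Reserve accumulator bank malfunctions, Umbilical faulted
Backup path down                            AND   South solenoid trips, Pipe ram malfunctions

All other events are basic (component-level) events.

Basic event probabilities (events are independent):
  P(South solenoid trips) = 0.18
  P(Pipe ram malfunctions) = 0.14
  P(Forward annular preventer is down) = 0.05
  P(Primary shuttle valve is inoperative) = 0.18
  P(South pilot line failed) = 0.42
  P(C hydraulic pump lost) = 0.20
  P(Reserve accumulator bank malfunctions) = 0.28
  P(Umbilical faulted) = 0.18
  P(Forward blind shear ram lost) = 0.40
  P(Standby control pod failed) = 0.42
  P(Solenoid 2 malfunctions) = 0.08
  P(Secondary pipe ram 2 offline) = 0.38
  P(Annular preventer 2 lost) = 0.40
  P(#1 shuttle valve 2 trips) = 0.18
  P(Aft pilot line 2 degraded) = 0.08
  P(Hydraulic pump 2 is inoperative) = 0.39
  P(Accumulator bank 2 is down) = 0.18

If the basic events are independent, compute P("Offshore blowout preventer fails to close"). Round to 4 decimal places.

P(Backup path down) [AND] = 0.18 × 0.14 = 0.025200
P(Shear sequence inoperative) [AND] = 0.42 × 0.20 × 0.28 × 0.18 = 0.004234
P(Annular stack down) [AND] = 0.05 × 0.18 × 0.004234 = 0.000038
P(Ram stack fails) [OR] = 1 − (1−0.000038) × (1−0.40) = 0.400023
P(Hydraulic supply lost) [AND] = 0.42 × 0.08 × 0.38 = 0.012768
P(Control pod down) [OR] = 1 − (1−0.012768) × (1−0.40) × (1−0.18) = 0.514282
P(Backup path 2 down) [AND] = 0.514282 × 0.08 × 0.39 × 0.18 = 0.002888
P(Shear sequence 2 down) [OR] = 1 − (1−0.400023) × (1−0.002888) = 0.401756
P(Offshore blowout preventer fails to close) [OR] = 1 − (1−0.025200) × (1−0.401756) = 0.416832
Rounded to 4 decimal places: P(Offshore blowout preventer fails to close) ≈ 0.4168.

0.4168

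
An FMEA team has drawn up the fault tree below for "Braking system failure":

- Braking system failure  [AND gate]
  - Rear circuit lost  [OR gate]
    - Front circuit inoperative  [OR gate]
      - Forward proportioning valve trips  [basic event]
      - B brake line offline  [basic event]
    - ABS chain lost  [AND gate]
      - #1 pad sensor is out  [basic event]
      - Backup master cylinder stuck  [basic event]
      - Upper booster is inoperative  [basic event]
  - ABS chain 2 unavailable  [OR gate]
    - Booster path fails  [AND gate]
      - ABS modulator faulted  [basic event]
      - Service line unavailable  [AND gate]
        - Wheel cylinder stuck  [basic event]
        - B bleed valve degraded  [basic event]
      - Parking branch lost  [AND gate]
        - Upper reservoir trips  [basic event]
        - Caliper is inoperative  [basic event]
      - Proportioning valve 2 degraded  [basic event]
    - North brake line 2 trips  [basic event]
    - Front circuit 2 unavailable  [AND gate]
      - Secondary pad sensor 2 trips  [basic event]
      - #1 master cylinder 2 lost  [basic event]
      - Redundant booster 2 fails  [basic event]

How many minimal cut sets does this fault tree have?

Front circuit inoperative [OR]: union of children's cut sets → 2 cut set(s).
ABS chain lost [AND]: one cut set from each child combined → 1 × 1 × 1 = 1 cut set(s).
Rear circuit lost [OR]: union of children's cut sets → 3 cut set(s).
Service line unavailable [AND]: one cut set from each child combined → 1 × 1 = 1 cut set(s).
Parking branch lost [AND]: one cut set from each child combined → 1 × 1 = 1 cut set(s).
Booster path fails [AND]: one cut set from each child combined → 1 × 1 × 1 × 1 = 1 cut set(s).
Front circuit 2 unavailable [AND]: one cut set from each child combined → 1 × 1 × 1 = 1 cut set(s).
ABS chain 2 unavailable [OR]: union of children's cut sets → 3 cut set(s).
Braking system failure [AND]: one cut set from each child combined → 3 × 3 = 9 cut set(s).
Minimal cut sets: {ABS modulator faulted, B bleed valve degraded, Caliper is inoperative, Forward proportioning valve trips, Proportioning valve 2 degraded, Upper reservoir trips, Wheel cylinder stuck}; {Forward proportioning valve trips, North brake line 2 trips}; {#1 master cylinder 2 lost, Forward proportioning valve trips, Redundant booster 2 fails, Secondary pad sensor 2 trips}; {ABS modulator faulted, B bleed valve degraded, B brake line offline, Caliper is inoperative, Proportioning valve 2 degraded, Upper reservoir trips, Wheel cylinder stuck}; {B brake line offline, North brake line 2 trips}; {#1 master cylinder 2 lost, B brake line offline, Redundant booster 2 fails, Secondary pad sensor 2 trips}; {#1 pad sensor is out, ABS modulator faulted, B bleed valve degraded, Backup master cylinder stuck, Caliper is inoperative, Proportioning valve 2 degraded, Upper booster is inoperative, Upper reservoir trips, Wheel cylinder stuck}; {#1 pad sensor is out, Backup master cylinder stuck, North brake line 2 trips, Upper booster is inoperative}; {#1 master cylinder 2 lost, #1 pad sensor is out, Backup master cylinder stuck, Redundant booster 2 fails, Secondary pad sensor 2 trips, Upper booster is inoperative}.

9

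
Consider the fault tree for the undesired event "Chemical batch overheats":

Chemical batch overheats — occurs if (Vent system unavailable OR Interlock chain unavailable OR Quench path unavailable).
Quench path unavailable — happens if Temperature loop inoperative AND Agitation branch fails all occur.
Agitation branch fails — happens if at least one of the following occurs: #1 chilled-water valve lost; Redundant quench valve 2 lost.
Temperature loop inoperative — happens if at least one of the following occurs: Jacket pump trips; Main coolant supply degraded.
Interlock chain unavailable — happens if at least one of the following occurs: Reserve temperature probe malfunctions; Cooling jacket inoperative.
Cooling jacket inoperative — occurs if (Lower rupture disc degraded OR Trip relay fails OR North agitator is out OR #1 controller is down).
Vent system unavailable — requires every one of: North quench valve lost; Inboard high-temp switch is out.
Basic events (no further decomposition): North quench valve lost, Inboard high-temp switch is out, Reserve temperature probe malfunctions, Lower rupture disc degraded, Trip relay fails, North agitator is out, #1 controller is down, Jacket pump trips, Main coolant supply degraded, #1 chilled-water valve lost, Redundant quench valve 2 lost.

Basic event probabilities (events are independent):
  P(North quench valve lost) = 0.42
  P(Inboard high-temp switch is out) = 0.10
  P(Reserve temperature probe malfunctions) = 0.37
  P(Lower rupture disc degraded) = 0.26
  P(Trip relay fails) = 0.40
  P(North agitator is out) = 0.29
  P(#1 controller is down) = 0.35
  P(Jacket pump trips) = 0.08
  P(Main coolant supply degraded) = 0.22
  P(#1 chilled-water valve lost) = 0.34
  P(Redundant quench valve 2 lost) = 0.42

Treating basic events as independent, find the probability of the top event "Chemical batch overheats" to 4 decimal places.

0.8979

P(Vent system unavailable) [AND] = 0.42 × 0.10 = 0.042000
P(Cooling jacket inoperative) [OR] = 1 − (1−0.26) × (1−0.40) × (1−0.29) × (1−0.35) = 0.795094
P(Interlock chain unavailable) [OR] = 1 − (1−0.37) × (1−0.795094) = 0.870909
P(Temperature loop inoperative) [OR] = 1 − (1−0.08) × (1−0.22) = 0.282400
P(Agitation branch fails) [OR] = 1 − (1−0.34) × (1−0.42) = 0.617200
P(Quench path unavailable) [AND] = 0.282400 × 0.617200 = 0.174297
P(Chemical batch overheats) [OR] = 1 − (1−0.042000) × (1−0.870909) × (1−0.174297) = 0.897886
Rounded to 4 decimal places: P(Chemical batch overheats) ≈ 0.8979.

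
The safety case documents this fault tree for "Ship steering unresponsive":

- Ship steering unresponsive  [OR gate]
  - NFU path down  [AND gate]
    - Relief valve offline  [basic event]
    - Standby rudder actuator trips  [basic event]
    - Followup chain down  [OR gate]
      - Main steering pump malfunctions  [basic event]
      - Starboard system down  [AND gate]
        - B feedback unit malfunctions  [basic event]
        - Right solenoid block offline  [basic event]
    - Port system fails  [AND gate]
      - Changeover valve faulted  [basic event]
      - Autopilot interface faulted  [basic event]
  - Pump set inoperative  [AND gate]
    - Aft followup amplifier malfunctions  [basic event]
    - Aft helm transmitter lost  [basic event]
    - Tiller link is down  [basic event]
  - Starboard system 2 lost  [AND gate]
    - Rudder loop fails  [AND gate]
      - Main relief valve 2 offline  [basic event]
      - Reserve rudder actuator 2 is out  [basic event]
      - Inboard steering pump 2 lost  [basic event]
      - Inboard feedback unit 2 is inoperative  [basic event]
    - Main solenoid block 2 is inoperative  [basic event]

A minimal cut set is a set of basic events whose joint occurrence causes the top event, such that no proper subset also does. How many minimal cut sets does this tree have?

Starboard system down [AND]: one cut set from each child combined → 1 × 1 = 1 cut set(s).
Followup chain down [OR]: union of children's cut sets → 2 cut set(s).
Port system fails [AND]: one cut set from each child combined → 1 × 1 = 1 cut set(s).
NFU path down [AND]: one cut set from each child combined → 1 × 1 × 2 × 1 = 2 cut set(s).
Pump set inoperative [AND]: one cut set from each child combined → 1 × 1 × 1 = 1 cut set(s).
Rudder loop fails [AND]: one cut set from each child combined → 1 × 1 × 1 × 1 = 1 cut set(s).
Starboard system 2 lost [AND]: one cut set from each child combined → 1 × 1 = 1 cut set(s).
Ship steering unresponsive [OR]: union of children's cut sets → 4 cut set(s).
Minimal cut sets: {Autopilot interface faulted, Changeover valve faulted, Main steering pump malfunctions, Relief valve offline, Standby rudder actuator trips}; {Autopilot interface faulted, B feedback unit malfunctions, Changeover valve faulted, Relief valve offline, Right solenoid block offline, Standby rudder actuator trips}; {Aft followup amplifier malfunctions, Aft helm transmitter lost, Tiller link is down}; {Inboard feedback unit 2 is inoperative, Inboard steering pump 2 lost, Main relief valve 2 offline, Main solenoid block 2 is inoperative, Reserve rudder actuator 2 is out}.

4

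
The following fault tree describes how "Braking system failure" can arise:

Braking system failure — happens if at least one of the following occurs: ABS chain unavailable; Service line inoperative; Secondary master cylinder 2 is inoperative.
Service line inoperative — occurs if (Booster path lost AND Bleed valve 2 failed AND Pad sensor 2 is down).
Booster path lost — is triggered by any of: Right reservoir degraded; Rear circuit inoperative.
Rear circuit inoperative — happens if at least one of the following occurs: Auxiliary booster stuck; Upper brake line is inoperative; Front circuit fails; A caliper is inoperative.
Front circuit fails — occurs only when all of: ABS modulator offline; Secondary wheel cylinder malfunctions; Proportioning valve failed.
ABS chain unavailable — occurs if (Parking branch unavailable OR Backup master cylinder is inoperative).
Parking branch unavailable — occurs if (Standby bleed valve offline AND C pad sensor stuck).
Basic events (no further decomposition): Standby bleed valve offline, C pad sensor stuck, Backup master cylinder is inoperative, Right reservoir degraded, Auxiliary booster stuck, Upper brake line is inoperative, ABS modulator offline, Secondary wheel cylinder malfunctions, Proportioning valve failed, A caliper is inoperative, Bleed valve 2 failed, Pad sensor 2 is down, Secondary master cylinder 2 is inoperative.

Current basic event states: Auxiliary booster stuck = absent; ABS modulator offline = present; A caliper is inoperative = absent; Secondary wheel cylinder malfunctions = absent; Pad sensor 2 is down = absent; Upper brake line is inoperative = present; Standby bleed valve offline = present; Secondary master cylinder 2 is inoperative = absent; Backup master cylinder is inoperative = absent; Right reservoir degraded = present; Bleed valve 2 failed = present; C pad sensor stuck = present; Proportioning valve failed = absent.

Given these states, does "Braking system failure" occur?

Yes

Parking branch unavailable [AND]: Standby bleed valve offline=occurs, C pad sensor stuck=occurs → all inputs occur → occurs.
ABS chain unavailable [OR]: Parking branch unavailable=occurs, Backup master cylinder is inoperative=not → at least one input occurs → occurs.
Front circuit fails [AND]: ABS modulator offline=occurs, Secondary wheel cylinder malfunctions=not, Proportioning valve failed=not → not all inputs occur → does not occur.
Rear circuit inoperative [OR]: Auxiliary booster stuck=not, Upper brake line is inoperative=occurs, Front circuit fails=not, A caliper is inoperative=not → at least one input occurs → occurs.
Booster path lost [OR]: Right reservoir degraded=occurs, Rear circuit inoperative=occurs → at least one input occurs → occurs.
Service line inoperative [AND]: Booster path lost=occurs, Bleed valve 2 failed=occurs, Pad sensor 2 is down=not → not all inputs occur → does not occur.
Braking system failure [OR]: ABS chain unavailable=occurs, Service line inoperative=not, Secondary master cylinder 2 is inoperative=not → at least one input occurs → occurs.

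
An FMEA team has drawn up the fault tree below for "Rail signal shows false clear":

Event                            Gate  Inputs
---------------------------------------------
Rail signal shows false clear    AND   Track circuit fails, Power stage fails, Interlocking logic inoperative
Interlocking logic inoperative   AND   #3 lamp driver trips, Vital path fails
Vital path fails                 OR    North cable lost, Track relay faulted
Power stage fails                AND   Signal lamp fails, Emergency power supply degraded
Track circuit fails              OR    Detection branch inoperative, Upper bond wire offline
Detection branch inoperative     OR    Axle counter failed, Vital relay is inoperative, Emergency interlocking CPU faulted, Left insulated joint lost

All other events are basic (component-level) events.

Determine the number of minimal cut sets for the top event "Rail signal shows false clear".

Detection branch inoperative [OR]: union of children's cut sets → 4 cut set(s).
Track circuit fails [OR]: union of children's cut sets → 5 cut set(s).
Power stage fails [AND]: one cut set from each child combined → 1 × 1 = 1 cut set(s).
Vital path fails [OR]: union of children's cut sets → 2 cut set(s).
Interlocking logic inoperative [AND]: one cut set from each child combined → 1 × 2 = 2 cut set(s).
Rail signal shows false clear [AND]: one cut set from each child combined → 5 × 1 × 2 = 10 cut set(s).
Minimal cut sets: {#3 lamp driver trips, Axle counter failed, Emergency power supply degraded, North cable lost, Signal lamp fails}; {#3 lamp driver trips, Axle counter failed, Emergency power supply degraded, Signal lamp fails, Track relay faulted}; {#3 lamp driver trips, Emergency power supply degraded, North cable lost, Signal lamp fails, Vital relay is inoperative}; {#3 lamp driver trips, Emergency power supply degraded, Signal lamp fails, Track relay faulted, Vital relay is inoperative}; {#3 lamp driver trips, Emergency interlocking CPU faulted, Emergency power supply degraded, North cable lost, Signal lamp fails}; {#3 lamp driver trips, Emergency interlocking CPU faulted, Emergency power supply degraded, Signal lamp fails, Track relay faulted}; {#3 lamp driver trips, Emergency power supply degraded, Left insulated joint lost, North cable lost, Signal lamp fails}; {#3 lamp driver trips, Emergency power supply degraded, Left insulated joint lost, Signal lamp fails, Track relay faulted}; {#3 lamp driver trips, Emergency power supply degraded, North cable lost, Signal lamp fails, Upper bond wire offline}; {#3 lamp driver trips, Emergency power supply degraded, Signal lamp fails, Track relay faulted, Upper bond wire offline}.

10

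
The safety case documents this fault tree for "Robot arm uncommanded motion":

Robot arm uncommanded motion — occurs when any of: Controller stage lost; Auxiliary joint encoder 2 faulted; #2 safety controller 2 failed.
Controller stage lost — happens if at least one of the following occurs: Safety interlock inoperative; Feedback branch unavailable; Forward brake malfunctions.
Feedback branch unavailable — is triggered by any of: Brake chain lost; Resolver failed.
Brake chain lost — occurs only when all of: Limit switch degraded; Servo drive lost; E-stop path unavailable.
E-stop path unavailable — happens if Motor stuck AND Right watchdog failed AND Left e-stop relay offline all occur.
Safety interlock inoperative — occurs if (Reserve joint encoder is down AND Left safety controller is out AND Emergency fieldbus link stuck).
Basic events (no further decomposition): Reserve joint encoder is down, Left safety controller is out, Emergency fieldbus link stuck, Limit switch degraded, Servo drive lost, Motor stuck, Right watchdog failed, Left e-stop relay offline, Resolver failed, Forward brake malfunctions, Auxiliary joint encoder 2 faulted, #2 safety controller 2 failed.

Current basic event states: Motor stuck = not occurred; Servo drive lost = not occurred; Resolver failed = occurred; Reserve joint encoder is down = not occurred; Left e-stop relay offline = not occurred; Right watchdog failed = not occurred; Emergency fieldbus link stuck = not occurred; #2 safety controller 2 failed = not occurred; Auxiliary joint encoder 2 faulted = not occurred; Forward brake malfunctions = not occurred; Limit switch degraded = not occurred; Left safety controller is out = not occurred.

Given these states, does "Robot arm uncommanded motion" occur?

Yes

Safety interlock inoperative [AND]: Reserve joint encoder is down=not, Left safety controller is out=not, Emergency fieldbus link stuck=not → not all inputs occur → does not occur.
E-stop path unavailable [AND]: Motor stuck=not, Right watchdog failed=not, Left e-stop relay offline=not → not all inputs occur → does not occur.
Brake chain lost [AND]: Limit switch degraded=not, Servo drive lost=not, E-stop path unavailable=not → not all inputs occur → does not occur.
Feedback branch unavailable [OR]: Brake chain lost=not, Resolver failed=occurs → at least one input occurs → occurs.
Controller stage lost [OR]: Safety interlock inoperative=not, Feedback branch unavailable=occurs, Forward brake malfunctions=not → at least one input occurs → occurs.
Robot arm uncommanded motion [OR]: Controller stage lost=occurs, Auxiliary joint encoder 2 faulted=not, #2 safety controller 2 failed=not → at least one input occurs → occurs.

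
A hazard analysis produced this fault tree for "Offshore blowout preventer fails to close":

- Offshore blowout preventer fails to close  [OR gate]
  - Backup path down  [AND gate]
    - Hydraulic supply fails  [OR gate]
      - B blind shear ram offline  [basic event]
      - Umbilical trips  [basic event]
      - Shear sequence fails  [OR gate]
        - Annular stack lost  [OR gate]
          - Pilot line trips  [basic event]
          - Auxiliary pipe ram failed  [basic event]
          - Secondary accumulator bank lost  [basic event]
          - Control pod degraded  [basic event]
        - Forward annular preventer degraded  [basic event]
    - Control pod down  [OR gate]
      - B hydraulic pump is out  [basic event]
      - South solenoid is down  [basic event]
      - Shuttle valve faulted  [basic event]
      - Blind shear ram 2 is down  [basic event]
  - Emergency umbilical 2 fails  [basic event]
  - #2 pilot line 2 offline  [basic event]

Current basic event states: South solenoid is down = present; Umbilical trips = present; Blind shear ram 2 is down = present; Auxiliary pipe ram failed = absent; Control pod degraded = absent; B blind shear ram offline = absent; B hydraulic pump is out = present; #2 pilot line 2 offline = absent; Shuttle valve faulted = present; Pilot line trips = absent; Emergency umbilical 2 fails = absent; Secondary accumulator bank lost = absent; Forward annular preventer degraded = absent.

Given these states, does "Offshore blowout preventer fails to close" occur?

Yes

Annular stack lost [OR]: Pilot line trips=not, Auxiliary pipe ram failed=not, Secondary accumulator bank lost=not, Control pod degraded=not → no input occurs → does not occur.
Shear sequence fails [OR]: Annular stack lost=not, Forward annular preventer degraded=not → no input occurs → does not occur.
Hydraulic supply fails [OR]: B blind shear ram offline=not, Umbilical trips=occurs, Shear sequence fails=not → at least one input occurs → occurs.
Control pod down [OR]: B hydraulic pump is out=occurs, South solenoid is down=occurs, Shuttle valve faulted=occurs, Blind shear ram 2 is down=occurs → at least one input occurs → occurs.
Backup path down [AND]: Hydraulic supply fails=occurs, Control pod down=occurs → all inputs occur → occurs.
Offshore blowout preventer fails to close [OR]: Backup path down=occurs, Emergency umbilical 2 fails=not, #2 pilot line 2 offline=not → at least one input occurs → occurs.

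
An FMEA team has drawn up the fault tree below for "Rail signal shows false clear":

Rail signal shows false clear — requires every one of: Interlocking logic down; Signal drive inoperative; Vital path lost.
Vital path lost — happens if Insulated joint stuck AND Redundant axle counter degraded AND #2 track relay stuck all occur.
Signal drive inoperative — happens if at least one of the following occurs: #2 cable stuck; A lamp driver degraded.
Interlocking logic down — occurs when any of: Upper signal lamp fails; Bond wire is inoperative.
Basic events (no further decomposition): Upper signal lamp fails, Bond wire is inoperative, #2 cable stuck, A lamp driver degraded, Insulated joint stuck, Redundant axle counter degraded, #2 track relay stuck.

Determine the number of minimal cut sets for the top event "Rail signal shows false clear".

4

Interlocking logic down [OR]: union of children's cut sets → 2 cut set(s).
Signal drive inoperative [OR]: union of children's cut sets → 2 cut set(s).
Vital path lost [AND]: one cut set from each child combined → 1 × 1 × 1 = 1 cut set(s).
Rail signal shows false clear [AND]: one cut set from each child combined → 2 × 2 × 1 = 4 cut set(s).
Minimal cut sets: {#2 cable stuck, #2 track relay stuck, Insulated joint stuck, Redundant axle counter degraded, Upper signal lamp fails}; {#2 track relay stuck, A lamp driver degraded, Insulated joint stuck, Redundant axle counter degraded, Upper signal lamp fails}; {#2 cable stuck, #2 track relay stuck, Bond wire is inoperative, Insulated joint stuck, Redundant axle counter degraded}; {#2 track relay stuck, A lamp driver degraded, Bond wire is inoperative, Insulated joint stuck, Redundant axle counter degraded}.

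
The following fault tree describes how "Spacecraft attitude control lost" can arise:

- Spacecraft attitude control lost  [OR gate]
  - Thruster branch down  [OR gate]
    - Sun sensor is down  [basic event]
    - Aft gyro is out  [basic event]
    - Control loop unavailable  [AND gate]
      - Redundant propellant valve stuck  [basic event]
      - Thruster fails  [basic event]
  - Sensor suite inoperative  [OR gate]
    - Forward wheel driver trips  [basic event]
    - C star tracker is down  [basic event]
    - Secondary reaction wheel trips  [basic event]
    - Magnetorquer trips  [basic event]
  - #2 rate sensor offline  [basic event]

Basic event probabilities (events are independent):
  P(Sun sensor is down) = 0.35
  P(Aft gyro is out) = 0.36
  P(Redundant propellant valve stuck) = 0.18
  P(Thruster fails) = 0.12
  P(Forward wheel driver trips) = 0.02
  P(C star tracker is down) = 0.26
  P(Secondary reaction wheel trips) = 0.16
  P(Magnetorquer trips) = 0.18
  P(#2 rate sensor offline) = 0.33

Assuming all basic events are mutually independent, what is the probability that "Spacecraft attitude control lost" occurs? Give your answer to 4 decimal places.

0.8638

P(Control loop unavailable) [AND] = 0.18 × 0.12 = 0.021600
P(Thruster branch down) [OR] = 1 − (1−0.35) × (1−0.36) × (1−0.021600) = 0.592986
P(Sensor suite inoperative) [OR] = 1 − (1−0.02) × (1−0.26) × (1−0.16) × (1−0.18) = 0.500482
P(Spacecraft attitude control lost) [OR] = 1 − (1−0.592986) × (1−0.500482) × (1−0.33) = 0.863782
Rounded to 4 decimal places: P(Spacecraft attitude control lost) ≈ 0.8638.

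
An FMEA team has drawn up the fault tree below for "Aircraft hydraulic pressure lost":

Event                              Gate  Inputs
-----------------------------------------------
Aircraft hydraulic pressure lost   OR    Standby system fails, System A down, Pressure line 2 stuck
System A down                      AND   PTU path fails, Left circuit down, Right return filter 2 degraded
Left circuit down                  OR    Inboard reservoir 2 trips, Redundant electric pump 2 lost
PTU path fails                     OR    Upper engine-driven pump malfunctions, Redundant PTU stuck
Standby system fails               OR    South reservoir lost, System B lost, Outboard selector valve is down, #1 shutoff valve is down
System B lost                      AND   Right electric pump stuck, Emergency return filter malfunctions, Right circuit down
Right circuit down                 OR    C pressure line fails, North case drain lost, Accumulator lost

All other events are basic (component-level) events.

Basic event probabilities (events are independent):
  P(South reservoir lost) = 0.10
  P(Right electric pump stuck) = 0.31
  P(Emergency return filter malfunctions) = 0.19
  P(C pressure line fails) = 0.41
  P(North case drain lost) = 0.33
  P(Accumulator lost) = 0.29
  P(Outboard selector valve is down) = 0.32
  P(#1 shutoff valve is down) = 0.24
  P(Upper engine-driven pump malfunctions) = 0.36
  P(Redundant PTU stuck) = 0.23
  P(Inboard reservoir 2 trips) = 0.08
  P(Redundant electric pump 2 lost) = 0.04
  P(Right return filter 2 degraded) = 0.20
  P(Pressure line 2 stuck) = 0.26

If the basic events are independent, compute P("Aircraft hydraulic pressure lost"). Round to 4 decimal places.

0.6743

P(Right circuit down) [OR] = 1 − (1−0.41) × (1−0.33) × (1−0.29) = 0.719337
P(System B lost) [AND] = 0.31 × 0.19 × 0.719337 = 0.042369
P(Standby system fails) [OR] = 1 − (1−0.10) × (1−0.042369) × (1−0.32) × (1−0.24) = 0.554587
P(PTU path fails) [OR] = 1 − (1−0.36) × (1−0.23) = 0.507200
P(Left circuit down) [OR] = 1 − (1−0.08) × (1−0.04) = 0.116800
P(System A down) [AND] = 0.507200 × 0.116800 × 0.20 = 0.011848
P(Aircraft hydraulic pressure lost) [OR] = 1 − (1−0.554587) × (1−0.011848) × (1−0.26) = 0.674300
Rounded to 4 decimal places: P(Aircraft hydraulic pressure lost) ≈ 0.6743.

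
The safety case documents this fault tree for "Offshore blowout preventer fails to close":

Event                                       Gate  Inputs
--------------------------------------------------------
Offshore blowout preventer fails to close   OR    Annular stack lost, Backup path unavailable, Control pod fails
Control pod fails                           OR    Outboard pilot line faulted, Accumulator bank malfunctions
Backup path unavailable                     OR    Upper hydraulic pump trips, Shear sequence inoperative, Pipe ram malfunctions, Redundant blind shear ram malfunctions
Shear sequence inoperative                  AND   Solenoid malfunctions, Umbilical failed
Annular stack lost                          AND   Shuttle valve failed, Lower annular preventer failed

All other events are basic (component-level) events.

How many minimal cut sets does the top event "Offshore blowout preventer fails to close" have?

Annular stack lost [AND]: one cut set from each child combined → 1 × 1 = 1 cut set(s).
Shear sequence inoperative [AND]: one cut set from each child combined → 1 × 1 = 1 cut set(s).
Backup path unavailable [OR]: union of children's cut sets → 4 cut set(s).
Control pod fails [OR]: union of children's cut sets → 2 cut set(s).
Offshore blowout preventer fails to close [OR]: union of children's cut sets → 7 cut set(s).
Minimal cut sets: {Lower annular preventer failed, Shuttle valve failed}; {Upper hydraulic pump trips}; {Solenoid malfunctions, Umbilical failed}; {Pipe ram malfunctions}; {Redundant blind shear ram malfunctions}; {Outboard pilot line faulted}; {Accumulator bank malfunctions}.

7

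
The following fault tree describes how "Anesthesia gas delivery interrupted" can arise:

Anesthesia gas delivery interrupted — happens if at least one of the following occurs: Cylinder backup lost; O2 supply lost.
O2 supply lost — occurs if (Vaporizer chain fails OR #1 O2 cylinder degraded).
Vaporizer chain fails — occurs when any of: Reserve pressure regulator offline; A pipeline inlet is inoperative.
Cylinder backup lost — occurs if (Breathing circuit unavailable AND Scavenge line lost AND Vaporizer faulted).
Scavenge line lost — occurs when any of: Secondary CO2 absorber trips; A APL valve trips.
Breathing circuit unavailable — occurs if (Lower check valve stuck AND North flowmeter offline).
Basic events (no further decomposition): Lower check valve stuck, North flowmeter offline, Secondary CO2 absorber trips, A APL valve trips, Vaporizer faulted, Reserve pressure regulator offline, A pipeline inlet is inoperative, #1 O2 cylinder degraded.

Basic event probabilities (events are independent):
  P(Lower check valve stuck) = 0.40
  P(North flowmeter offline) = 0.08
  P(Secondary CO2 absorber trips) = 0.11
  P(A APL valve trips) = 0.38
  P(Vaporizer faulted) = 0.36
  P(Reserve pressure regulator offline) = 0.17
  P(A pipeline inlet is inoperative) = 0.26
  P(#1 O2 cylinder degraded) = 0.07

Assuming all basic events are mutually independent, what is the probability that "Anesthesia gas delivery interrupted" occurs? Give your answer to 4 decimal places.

P(Breathing circuit unavailable) [AND] = 0.40 × 0.08 = 0.032000
P(Scavenge line lost) [OR] = 1 − (1−0.11) × (1−0.38) = 0.448200
P(Cylinder backup lost) [AND] = 0.032000 × 0.448200 × 0.36 = 0.005163
P(Vaporizer chain fails) [OR] = 1 − (1−0.17) × (1−0.26) = 0.385800
P(O2 supply lost) [OR] = 1 − (1−0.385800) × (1−0.07) = 0.428794
P(Anesthesia gas delivery interrupted) [OR] = 1 − (1−0.005163) × (1−0.428794) = 0.431743
Rounded to 4 decimal places: P(Anesthesia gas delivery interrupted) ≈ 0.4317.

0.4317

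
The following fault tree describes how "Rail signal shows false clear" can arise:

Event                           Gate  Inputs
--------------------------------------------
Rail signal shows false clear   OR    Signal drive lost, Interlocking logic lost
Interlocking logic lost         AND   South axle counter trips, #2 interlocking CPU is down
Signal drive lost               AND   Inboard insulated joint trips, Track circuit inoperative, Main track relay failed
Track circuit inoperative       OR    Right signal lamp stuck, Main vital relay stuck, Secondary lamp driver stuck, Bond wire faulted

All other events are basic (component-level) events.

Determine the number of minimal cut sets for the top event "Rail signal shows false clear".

Track circuit inoperative [OR]: union of children's cut sets → 4 cut set(s).
Signal drive lost [AND]: one cut set from each child combined → 1 × 4 × 1 = 4 cut set(s).
Interlocking logic lost [AND]: one cut set from each child combined → 1 × 1 = 1 cut set(s).
Rail signal shows false clear [OR]: union of children's cut sets → 5 cut set(s).
Minimal cut sets: {Inboard insulated joint trips, Main track relay failed, Right signal lamp stuck}; {Inboard insulated joint trips, Main track relay failed, Main vital relay stuck}; {Inboard insulated joint trips, Main track relay failed, Secondary lamp driver stuck}; {Bond wire faulted, Inboard insulated joint trips, Main track relay failed}; {#2 interlocking CPU is down, South axle counter trips}.

5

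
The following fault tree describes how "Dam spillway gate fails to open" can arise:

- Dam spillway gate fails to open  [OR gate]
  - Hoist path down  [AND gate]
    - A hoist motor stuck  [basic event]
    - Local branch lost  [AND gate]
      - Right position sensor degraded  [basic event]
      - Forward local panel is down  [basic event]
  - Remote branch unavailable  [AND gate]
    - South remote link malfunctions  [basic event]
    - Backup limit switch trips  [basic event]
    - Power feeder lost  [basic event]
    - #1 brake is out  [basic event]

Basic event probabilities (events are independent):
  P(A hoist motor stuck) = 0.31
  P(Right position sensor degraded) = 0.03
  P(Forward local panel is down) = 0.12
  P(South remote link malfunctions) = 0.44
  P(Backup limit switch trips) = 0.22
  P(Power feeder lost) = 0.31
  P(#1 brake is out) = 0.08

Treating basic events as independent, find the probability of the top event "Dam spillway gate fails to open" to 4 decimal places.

P(Local branch lost) [AND] = 0.03 × 0.12 = 0.003600
P(Hoist path down) [AND] = 0.31 × 0.003600 = 0.001116
P(Remote branch unavailable) [AND] = 0.44 × 0.22 × 0.31 × 0.08 = 0.002401
P(Dam spillway gate fails to open) [OR] = 1 − (1−0.001116) × (1−0.002401) = 0.003514
Rounded to 4 decimal places: P(Dam spillway gate fails to open) ≈ 0.0035.

0.0035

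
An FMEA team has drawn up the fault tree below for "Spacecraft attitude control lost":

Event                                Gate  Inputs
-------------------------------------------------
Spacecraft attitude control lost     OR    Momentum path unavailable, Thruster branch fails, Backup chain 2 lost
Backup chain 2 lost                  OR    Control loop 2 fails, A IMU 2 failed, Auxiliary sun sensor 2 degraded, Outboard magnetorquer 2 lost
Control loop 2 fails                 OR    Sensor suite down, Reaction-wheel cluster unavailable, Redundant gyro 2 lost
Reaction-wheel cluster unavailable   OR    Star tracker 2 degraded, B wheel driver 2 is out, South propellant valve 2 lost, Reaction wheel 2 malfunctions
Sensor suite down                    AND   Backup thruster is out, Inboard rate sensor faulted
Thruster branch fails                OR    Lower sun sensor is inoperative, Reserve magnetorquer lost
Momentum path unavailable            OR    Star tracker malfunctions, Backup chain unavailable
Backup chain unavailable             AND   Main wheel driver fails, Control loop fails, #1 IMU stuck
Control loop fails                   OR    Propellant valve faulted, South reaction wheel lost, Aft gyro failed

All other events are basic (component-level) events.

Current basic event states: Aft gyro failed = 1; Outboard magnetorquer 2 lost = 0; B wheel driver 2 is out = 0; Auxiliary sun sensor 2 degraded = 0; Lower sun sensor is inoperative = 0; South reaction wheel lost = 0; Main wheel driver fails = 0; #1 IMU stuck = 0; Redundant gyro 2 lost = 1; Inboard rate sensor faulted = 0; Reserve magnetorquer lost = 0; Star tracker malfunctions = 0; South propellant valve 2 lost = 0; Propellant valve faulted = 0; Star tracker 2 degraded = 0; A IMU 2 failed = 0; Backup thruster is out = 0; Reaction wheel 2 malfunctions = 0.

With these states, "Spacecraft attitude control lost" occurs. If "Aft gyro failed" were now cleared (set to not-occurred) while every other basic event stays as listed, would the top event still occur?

Yes

Counterfactual: set "Aft gyro failed" to not occurred.
Control loop fails [OR]: Propellant valve faulted=not, South reaction wheel lost=not, Aft gyro failed=not → no input occurs → does not occur.
Backup chain unavailable [AND]: Main wheel driver fails=not, Control loop fails=not, #1 IMU stuck=not → not all inputs occur → does not occur.
Momentum path unavailable [OR]: Star tracker malfunctions=not, Backup chain unavailable=not → no input occurs → does not occur.
Thruster branch fails [OR]: Lower sun sensor is inoperative=not, Reserve magnetorquer lost=not → no input occurs → does not occur.
Sensor suite down [AND]: Backup thruster is out=not, Inboard rate sensor faulted=not → not all inputs occur → does not occur.
Reaction-wheel cluster unavailable [OR]: Star tracker 2 degraded=not, B wheel driver 2 is out=not, South propellant valve 2 lost=not, Reaction wheel 2 malfunctions=not → no input occurs → does not occur.
Control loop 2 fails [OR]: Sensor suite down=not, Reaction-wheel cluster unavailable=not, Redundant gyro 2 lost=occurs → at least one input occurs → occurs.
Backup chain 2 lost [OR]: Control loop 2 fails=occurs, A IMU 2 failed=not, Auxiliary sun sensor 2 degraded=not, Outboard magnetorquer 2 lost=not → at least one input occurs → occurs.
Spacecraft attitude control lost [OR]: Momentum path unavailable=not, Thruster branch fails=not, Backup chain 2 lost=occurs → at least one input occurs → occurs.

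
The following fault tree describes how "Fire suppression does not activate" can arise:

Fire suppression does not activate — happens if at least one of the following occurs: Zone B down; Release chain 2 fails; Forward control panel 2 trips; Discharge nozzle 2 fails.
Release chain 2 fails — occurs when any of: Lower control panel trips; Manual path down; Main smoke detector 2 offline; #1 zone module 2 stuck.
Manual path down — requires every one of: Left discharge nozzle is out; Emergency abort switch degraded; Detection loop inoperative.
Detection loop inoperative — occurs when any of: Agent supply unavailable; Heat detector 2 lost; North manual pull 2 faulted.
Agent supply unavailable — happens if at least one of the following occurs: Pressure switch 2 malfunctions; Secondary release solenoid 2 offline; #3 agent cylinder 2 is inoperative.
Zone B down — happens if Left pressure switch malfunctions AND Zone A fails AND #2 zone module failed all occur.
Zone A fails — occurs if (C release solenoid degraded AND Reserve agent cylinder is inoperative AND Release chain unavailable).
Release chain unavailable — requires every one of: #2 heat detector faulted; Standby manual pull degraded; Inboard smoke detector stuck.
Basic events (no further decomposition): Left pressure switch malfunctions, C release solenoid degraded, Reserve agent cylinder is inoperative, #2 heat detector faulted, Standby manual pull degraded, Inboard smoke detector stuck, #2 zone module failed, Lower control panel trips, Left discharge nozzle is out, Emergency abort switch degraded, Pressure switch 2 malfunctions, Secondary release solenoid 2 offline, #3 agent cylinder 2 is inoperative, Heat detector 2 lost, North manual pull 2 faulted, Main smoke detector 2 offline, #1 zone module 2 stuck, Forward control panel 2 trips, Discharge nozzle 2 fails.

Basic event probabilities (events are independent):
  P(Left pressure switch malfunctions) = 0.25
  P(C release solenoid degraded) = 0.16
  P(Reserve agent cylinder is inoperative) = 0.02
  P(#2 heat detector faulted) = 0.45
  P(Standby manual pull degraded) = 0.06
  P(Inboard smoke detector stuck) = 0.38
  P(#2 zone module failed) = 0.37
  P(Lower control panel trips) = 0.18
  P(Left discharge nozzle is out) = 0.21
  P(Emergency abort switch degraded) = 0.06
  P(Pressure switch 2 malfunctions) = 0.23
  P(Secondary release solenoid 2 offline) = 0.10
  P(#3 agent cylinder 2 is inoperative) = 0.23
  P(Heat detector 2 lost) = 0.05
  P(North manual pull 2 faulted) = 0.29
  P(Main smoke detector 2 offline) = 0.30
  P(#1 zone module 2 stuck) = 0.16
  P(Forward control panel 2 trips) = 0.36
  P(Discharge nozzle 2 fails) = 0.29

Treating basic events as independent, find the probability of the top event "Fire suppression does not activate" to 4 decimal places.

0.7827

P(Release chain unavailable) [AND] = 0.45 × 0.06 × 0.38 = 0.010260
P(Zone A fails) [AND] = 0.16 × 0.02 × 0.010260 = 0.000033
P(Zone B down) [AND] = 0.25 × 0.000033 × 0.37 = 0.000003
P(Agent supply unavailable) [OR] = 1 − (1−0.23) × (1−0.10) × (1−0.23) = 0.466390
P(Detection loop inoperative) [OR] = 1 − (1−0.466390) × (1−0.05) × (1−0.29) = 0.640080
P(Manual path down) [AND] = 0.21 × 0.06 × 0.640080 = 0.008065
P(Release chain 2 fails) [OR] = 1 − (1−0.18) × (1−0.008065) × (1−0.30) × (1−0.16) = 0.521729
P(Fire suppression does not activate) [OR] = 1 − (1−0.000003) × (1−0.521729) × (1−0.36) × (1−0.29) = 0.782674
Rounded to 4 decimal places: P(Fire suppression does not activate) ≈ 0.7827.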